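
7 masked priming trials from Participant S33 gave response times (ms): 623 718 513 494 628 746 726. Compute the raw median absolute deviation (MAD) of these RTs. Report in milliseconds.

98 ms

Sorted: 494, 513, 623, 628, 718, 726, 746 → median = 628
|x − 628|: 5, 90, 115, 134, 0, 118, 98
Sorted deviations: 0, 5, 90, 98, 115, 118, 134 → MAD = 98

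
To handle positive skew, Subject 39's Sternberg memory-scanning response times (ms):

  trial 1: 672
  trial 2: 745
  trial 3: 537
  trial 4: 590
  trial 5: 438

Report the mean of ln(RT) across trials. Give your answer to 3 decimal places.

6.374

ln(RT): 6.5103, 6.6134, 6.2860, 6.3801, 6.0822
Σ ln(RT) = 31.8720
Mean = 31.8720/5 = 6.37440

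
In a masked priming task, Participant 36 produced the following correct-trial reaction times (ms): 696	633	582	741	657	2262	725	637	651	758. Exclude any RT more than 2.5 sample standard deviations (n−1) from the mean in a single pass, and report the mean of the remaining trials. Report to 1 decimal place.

n = 10, ΣRT = 8342, M = 834.200
Σ(x−M)² = 2292065.60; s = √(2292065.60/9) = 504.652
Cutoffs: 834.200 ± 2.5·504.652 → [-427.4, 2095.8]
Outside: 2262 → excluded.
Retained (n=9): Σ = 6080, mean = 6080/9 = 675.556

675.6 ms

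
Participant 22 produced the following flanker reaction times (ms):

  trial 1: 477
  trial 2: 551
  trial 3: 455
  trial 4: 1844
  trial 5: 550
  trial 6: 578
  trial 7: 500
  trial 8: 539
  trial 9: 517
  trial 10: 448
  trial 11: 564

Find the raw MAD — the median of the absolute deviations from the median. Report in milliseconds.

Sorted: 448, 455, 477, 500, 517, 539, 550, 551, 564, 578, 1844 → median = 539
|x − 539|: 62, 12, 84, 1305, 11, 39, 39, 0, 22, 91, 25
Sorted deviations: 0, 11, 12, 22, 25, 39, 39, 62, 84, 91, 1305 → MAD = 39

39 ms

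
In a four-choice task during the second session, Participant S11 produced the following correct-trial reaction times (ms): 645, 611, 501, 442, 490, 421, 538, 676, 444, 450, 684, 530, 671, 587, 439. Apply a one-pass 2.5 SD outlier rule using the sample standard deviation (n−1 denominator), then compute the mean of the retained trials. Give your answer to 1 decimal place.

n = 15, ΣRT = 8129, M = 541.933
Σ(x−M)² = 130018.93; s = √(130018.93/14) = 96.369
Cutoffs: 541.933 ± 2.5·96.369 → [301.0, 782.9]
No RTs fall outside the cutoffs; all 15 retained. Mean = 8129/15 = 541.933

541.9 ms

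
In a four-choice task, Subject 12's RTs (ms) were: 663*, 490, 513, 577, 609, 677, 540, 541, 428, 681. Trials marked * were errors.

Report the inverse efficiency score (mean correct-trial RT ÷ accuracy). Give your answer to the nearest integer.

Correct trials (n=9): 490, 513, 577, 609, 677, 540, 541, 428, 681
Mean correct RT = 5056/9 = 561.7778 ms
Proportion correct = 9/10
IES = 561.7778 / (9/10) = 624.198 ms

624 ms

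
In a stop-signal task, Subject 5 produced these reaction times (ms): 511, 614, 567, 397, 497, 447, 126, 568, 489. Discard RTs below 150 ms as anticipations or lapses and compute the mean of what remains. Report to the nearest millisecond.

Excluded: 126
Retained (n=8): Σ = 4090
Mean = 4090/8 = 511.2500

511 ms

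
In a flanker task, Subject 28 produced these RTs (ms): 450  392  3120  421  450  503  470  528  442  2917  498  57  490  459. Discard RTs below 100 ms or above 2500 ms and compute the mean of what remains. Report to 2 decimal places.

Excluded: 57, 2917, 3120
Retained (n=11): Σ = 5103
Mean = 5103/11 = 463.9091

463.91 ms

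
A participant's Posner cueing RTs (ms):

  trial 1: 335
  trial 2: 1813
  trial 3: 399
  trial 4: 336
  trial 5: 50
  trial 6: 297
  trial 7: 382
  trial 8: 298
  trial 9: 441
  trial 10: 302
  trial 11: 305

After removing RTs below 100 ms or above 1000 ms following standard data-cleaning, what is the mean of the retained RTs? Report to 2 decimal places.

343.89 ms

Excluded: 50, 1813
Retained (n=9): Σ = 3095
Mean = 3095/9 = 343.8889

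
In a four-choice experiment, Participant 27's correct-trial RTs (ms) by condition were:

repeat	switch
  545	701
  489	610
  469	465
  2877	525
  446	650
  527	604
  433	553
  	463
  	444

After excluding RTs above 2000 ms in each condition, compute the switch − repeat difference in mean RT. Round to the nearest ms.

repeat: exclude 2877
M(repeat) = 2909/6 = 484.833
M(switch) = 5015/9 = 557.222
Difference = 557.222 − 484.833 = 72.389 ms

72 ms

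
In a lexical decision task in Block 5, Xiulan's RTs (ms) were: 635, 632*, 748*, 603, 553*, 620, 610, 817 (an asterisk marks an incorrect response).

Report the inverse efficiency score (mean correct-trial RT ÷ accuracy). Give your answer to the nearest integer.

Correct trials (n=5): 635, 603, 620, 610, 817
Mean correct RT = 3285/5 = 657.0000 ms
Proportion correct = 5/8
IES = 657.0000 / (5/8) = 1051.200 ms

1051 ms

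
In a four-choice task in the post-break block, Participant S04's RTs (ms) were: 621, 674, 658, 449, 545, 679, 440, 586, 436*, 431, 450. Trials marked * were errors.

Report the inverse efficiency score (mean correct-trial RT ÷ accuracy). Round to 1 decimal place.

608.6 ms

Correct trials (n=10): 621, 674, 658, 449, 545, 679, 440, 586, 431, 450
Mean correct RT = 5533/10 = 553.3000 ms
Proportion correct = 10/11
IES = 553.3000 / (10/11) = 608.630 ms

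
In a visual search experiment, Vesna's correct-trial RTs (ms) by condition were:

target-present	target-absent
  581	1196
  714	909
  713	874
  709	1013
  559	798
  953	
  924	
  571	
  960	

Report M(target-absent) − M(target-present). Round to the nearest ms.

215 ms

M(target-present) = 6684/9 = 742.667
M(target-absent) = 4790/5 = 958.000
Difference = 958.000 − 742.667 = 215.333 ms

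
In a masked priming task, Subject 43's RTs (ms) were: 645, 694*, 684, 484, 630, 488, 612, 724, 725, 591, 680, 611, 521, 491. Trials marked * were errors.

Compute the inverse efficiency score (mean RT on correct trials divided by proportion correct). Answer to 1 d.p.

Correct trials (n=13): 645, 684, 484, 630, 488, 612, 724, 725, 591, 680, 611, 521, 491
Mean correct RT = 7886/13 = 606.6154 ms
Proportion correct = 13/14
IES = 606.6154 / (13/14) = 653.278 ms

653.3 ms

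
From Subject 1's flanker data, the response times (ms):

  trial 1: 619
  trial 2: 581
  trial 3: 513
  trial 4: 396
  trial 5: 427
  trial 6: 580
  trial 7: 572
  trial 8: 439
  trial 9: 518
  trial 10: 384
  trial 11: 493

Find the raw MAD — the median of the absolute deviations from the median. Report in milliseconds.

Sorted: 384, 396, 427, 439, 493, 513, 518, 572, 580, 581, 619 → median = 513
|x − 513|: 106, 68, 0, 117, 86, 67, 59, 74, 5, 129, 20
Sorted deviations: 0, 5, 20, 59, 67, 68, 74, 86, 106, 117, 129 → MAD = 68

68 ms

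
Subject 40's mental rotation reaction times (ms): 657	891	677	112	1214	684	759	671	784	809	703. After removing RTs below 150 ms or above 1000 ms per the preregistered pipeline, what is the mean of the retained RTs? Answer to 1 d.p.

737.2 ms

Excluded: 112, 1214
Retained (n=9): Σ = 6635
Mean = 6635/9 = 737.2222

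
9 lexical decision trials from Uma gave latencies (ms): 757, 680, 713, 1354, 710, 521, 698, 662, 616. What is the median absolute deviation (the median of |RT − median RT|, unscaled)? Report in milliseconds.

36 ms

Sorted: 521, 616, 662, 680, 698, 710, 713, 757, 1354 → median = 698
|x − 698|: 59, 18, 15, 656, 12, 177, 0, 36, 82
Sorted deviations: 0, 12, 15, 18, 36, 59, 82, 177, 656 → MAD = 36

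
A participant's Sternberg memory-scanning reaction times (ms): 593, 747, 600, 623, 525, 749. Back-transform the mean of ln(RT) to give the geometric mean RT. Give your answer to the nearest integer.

634 ms

ln(RT): 6.3852, 6.6161, 6.3969, 6.4345, 6.2634, 6.6187
Mean ln(RT) = 38.7149/6 = 6.45248
Geometric mean = exp(6.45248) = 634.27 ms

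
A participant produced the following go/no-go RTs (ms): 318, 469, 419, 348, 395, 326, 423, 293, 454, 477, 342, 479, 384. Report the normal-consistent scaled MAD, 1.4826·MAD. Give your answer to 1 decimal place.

87.5 ms

Sorted: 293, 318, 326, 342, 348, 384, 395, 419, 423, 454, 469, 477, 479 → median = 395
|x − 395| sorted: 0, 11, 24, 28, 47, 53, 59, 69, 74, 77, 82, 84, 102 → MAD = 59
Robust SD ≈ 1.4826 × 59 = 87.473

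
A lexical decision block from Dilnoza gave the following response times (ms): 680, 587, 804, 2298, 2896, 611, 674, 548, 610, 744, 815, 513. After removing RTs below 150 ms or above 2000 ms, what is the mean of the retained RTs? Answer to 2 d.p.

Excluded: 2298, 2896
Retained (n=10): Σ = 6586
Mean = 6586/10 = 658.6000

658.60 ms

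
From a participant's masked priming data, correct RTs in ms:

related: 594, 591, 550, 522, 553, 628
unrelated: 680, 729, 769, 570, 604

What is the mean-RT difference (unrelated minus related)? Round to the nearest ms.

97 ms

M(related) = 3438/6 = 573.000
M(unrelated) = 3352/5 = 670.400
Difference = 670.400 − 573.000 = 97.400 ms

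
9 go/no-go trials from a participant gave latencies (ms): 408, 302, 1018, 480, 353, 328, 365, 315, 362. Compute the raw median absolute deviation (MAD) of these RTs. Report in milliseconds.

46 ms

Sorted: 302, 315, 328, 353, 362, 365, 408, 480, 1018 → median = 362
|x − 362|: 46, 60, 656, 118, 9, 34, 3, 47, 0
Sorted deviations: 0, 3, 9, 34, 46, 47, 60, 118, 656 → MAD = 46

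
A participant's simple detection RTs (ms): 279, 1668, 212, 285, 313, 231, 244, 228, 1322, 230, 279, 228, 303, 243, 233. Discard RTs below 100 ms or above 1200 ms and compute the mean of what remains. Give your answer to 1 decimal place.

Excluded: 1322, 1668
Retained (n=13): Σ = 3308
Mean = 3308/13 = 254.4615

254.5 ms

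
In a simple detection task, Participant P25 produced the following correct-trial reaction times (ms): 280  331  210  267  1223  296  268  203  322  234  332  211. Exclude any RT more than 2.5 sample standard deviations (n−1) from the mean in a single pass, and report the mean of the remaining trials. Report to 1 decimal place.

n = 12, ΣRT = 4177, M = 348.083
Σ(x−M)² = 858968.92; s = √(858968.92/11) = 279.442
Cutoffs: 348.083 ± 2.5·279.442 → [-350.5, 1046.7]
Outside: 1223 → excluded.
Retained (n=11): Σ = 2954, mean = 2954/11 = 268.545

268.5 ms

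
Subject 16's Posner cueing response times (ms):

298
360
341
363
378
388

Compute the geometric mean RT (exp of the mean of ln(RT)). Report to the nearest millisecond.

ln(RT): 5.6971, 5.8861, 5.8319, 5.8944, 5.9349, 5.9610
Mean ln(RT) = 35.2054/6 = 5.86756
Geometric mean = exp(5.86756) = 353.39 ms

353 ms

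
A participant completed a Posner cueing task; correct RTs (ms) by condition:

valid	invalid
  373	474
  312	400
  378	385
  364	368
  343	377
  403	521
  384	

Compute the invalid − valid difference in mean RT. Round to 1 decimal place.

M(valid) = 2557/7 = 365.286
M(invalid) = 2525/6 = 420.833
Difference = 420.833 − 365.286 = 55.548 ms

55.5 ms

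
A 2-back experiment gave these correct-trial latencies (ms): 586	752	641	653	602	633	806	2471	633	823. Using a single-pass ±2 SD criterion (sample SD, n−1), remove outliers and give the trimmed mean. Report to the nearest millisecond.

n = 10, ΣRT = 8600, M = 860.000
Σ(x−M)² = 2946778.00; s = √(2946778.00/9) = 572.206
Cutoffs: 860.000 ± 2·572.206 → [-284.4, 2004.4]
Outside: 2471 → excluded.
Retained (n=9): Σ = 6129, mean = 6129/9 = 681.000

681 ms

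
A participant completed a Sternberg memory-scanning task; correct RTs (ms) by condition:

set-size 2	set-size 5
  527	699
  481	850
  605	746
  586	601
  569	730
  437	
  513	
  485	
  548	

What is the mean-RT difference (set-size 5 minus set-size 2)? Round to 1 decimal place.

197.3 ms

M(set-size 2) = 4751/9 = 527.889
M(set-size 5) = 3626/5 = 725.200
Difference = 725.200 − 527.889 = 197.311 ms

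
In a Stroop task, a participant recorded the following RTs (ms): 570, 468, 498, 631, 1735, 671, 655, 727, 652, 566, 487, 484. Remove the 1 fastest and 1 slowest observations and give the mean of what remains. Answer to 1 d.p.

Sorted: 468, 484, 487, 498, 566, 570, 631, 652, 655, 671, 727, 1735
Drop lowest 1 (468) and highest 1 (1735)
Remaining (n=10): Σ = 5941, mean = 5941/10 = 594.100

594.1 ms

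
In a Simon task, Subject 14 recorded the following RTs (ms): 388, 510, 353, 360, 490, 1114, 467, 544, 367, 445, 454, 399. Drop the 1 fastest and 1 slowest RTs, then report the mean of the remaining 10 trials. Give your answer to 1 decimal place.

Sorted: 353, 360, 367, 388, 399, 445, 454, 467, 490, 510, 544, 1114
Drop lowest 1 (353) and highest 1 (1114)
Remaining (n=10): Σ = 4424, mean = 4424/10 = 442.400

442.4 ms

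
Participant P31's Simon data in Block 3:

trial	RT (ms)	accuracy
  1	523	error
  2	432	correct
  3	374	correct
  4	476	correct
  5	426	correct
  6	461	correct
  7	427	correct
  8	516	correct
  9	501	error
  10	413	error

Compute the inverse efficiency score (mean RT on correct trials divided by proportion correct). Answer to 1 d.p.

635.1 ms

Correct trials (n=7): 432, 374, 476, 426, 461, 427, 516
Mean correct RT = 3112/7 = 444.5714 ms
Proportion correct = 7/10
IES = 444.5714 / (7/10) = 635.102 ms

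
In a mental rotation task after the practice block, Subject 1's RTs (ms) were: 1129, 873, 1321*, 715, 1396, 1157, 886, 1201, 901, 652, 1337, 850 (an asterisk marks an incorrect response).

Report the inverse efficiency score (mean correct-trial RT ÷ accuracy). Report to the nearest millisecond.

1101 ms

Correct trials (n=11): 1129, 873, 715, 1396, 1157, 886, 1201, 901, 652, 1337, 850
Mean correct RT = 11097/11 = 1008.8182 ms
Proportion correct = 11/12
IES = 1008.8182 / (11/12) = 1100.529 ms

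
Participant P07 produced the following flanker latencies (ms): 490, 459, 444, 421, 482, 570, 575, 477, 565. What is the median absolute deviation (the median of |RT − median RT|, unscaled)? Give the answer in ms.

Sorted: 421, 444, 459, 477, 482, 490, 565, 570, 575 → median = 482
|x − 482|: 8, 23, 38, 61, 0, 88, 93, 5, 83
Sorted deviations: 0, 5, 8, 23, 38, 61, 83, 88, 93 → MAD = 38

38 ms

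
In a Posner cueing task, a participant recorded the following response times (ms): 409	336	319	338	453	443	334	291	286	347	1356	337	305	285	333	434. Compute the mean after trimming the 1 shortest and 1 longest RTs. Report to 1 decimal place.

Sorted: 285, 286, 291, 305, 319, 333, 334, 336, 337, 338, 347, 409, 434, 443, 453, 1356
Drop lowest 1 (285) and highest 1 (1356)
Remaining (n=14): Σ = 4965, mean = 4965/14 = 354.643

354.6 ms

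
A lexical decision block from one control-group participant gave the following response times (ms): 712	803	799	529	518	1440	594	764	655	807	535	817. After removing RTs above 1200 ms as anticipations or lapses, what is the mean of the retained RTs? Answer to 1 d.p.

Excluded: 1440
Retained (n=11): Σ = 7533
Mean = 7533/11 = 684.8182

684.8 ms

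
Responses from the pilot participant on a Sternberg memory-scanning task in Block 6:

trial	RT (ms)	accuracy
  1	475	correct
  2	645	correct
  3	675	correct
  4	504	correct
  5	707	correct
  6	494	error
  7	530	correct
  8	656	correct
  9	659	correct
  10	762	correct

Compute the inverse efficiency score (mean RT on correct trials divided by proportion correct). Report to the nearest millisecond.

693 ms

Correct trials (n=9): 475, 645, 675, 504, 707, 530, 656, 659, 762
Mean correct RT = 5613/9 = 623.6667 ms
Proportion correct = 9/10
IES = 623.6667 / (9/10) = 692.963 ms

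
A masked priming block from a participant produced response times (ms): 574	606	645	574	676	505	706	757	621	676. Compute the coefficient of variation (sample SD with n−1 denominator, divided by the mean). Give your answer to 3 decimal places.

0.116

n = 10, Σ = 6340, M = 634.0000
Σ(x−M)² = 48756.000; s = √(48756.000/9) = 73.6025
CV = 73.6025 / 634.0000 = 0.11609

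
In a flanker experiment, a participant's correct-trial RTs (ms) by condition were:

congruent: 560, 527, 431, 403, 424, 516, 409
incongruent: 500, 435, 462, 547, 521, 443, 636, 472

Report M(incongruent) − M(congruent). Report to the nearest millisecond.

M(congruent) = 3270/7 = 467.143
M(incongruent) = 4016/8 = 502.000
Difference = 502.000 − 467.143 = 34.857 ms

35 ms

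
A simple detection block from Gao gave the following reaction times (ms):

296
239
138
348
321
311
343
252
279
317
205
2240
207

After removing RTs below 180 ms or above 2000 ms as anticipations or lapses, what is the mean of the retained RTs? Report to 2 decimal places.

283.45 ms

Excluded: 138, 2240
Retained (n=11): Σ = 3118
Mean = 3118/11 = 283.4545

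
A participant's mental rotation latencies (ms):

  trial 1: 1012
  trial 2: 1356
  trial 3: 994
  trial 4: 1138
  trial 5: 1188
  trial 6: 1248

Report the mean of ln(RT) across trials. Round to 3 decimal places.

7.047

ln(RT): 6.9197, 7.2123, 6.9017, 7.0370, 7.0800, 7.1293
Σ ln(RT) = 42.2801
Mean = 42.2801/6 = 7.04668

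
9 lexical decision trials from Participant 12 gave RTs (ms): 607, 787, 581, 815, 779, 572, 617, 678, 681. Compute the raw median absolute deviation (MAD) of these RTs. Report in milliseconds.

97 ms

Sorted: 572, 581, 607, 617, 678, 681, 779, 787, 815 → median = 678
|x − 678|: 71, 109, 97, 137, 101, 106, 61, 0, 3
Sorted deviations: 0, 3, 61, 71, 97, 101, 106, 109, 137 → MAD = 97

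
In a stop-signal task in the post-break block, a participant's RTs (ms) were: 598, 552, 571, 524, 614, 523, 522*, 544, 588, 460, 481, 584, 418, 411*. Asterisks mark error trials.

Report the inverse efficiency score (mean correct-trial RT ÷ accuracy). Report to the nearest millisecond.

628 ms

Correct trials (n=12): 598, 552, 571, 524, 614, 523, 544, 588, 460, 481, 584, 418
Mean correct RT = 6457/12 = 538.0833 ms
Proportion correct = 12/14
IES = 538.0833 / (12/14) = 627.764 ms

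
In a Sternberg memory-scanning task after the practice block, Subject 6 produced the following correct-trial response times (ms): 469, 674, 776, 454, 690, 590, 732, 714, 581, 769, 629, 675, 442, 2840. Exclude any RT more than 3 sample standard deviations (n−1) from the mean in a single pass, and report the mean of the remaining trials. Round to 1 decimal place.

630.4 ms

n = 14, ΣRT = 11035, M = 788.214
Σ(x−M)² = 4695556.36; s = √(4695556.36/13) = 600.996
Cutoffs: 788.214 ± 3·600.996 → [-1014.8, 2591.2]
Outside: 2840 → excluded.
Retained (n=13): Σ = 8195, mean = 8195/13 = 630.385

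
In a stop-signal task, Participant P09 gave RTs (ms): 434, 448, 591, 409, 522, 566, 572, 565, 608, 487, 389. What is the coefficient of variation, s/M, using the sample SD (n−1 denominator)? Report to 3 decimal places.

0.154

n = 11, Σ = 5591, M = 508.2727
Σ(x−M)² = 61272.182; s = √(61272.182/10) = 78.2765
CV = 78.2765 / 508.2727 = 0.15401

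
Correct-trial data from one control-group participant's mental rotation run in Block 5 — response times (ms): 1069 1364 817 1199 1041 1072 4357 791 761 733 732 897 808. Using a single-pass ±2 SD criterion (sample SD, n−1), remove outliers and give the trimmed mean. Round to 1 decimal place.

n = 13, ΣRT = 15641, M = 1203.154
Σ(x−M)² = 11241519.69; s = √(11241519.69/12) = 967.881
Cutoffs: 1203.154 ± 2·967.881 → [-732.6, 3138.9]
Outside: 4357 → excluded.
Retained (n=12): Σ = 11284, mean = 11284/12 = 940.333

940.3 ms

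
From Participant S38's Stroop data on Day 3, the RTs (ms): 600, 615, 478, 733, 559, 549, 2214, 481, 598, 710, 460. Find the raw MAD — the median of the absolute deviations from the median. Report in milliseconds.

112 ms

Sorted: 460, 478, 481, 549, 559, 598, 600, 615, 710, 733, 2214 → median = 598
|x − 598|: 2, 17, 120, 135, 39, 49, 1616, 117, 0, 112, 138
Sorted deviations: 0, 2, 17, 39, 49, 112, 117, 120, 135, 138, 1616 → MAD = 112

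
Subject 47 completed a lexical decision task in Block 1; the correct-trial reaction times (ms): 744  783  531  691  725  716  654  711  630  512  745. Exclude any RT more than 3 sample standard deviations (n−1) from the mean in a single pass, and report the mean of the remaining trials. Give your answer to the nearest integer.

n = 11, ΣRT = 7442, M = 676.545
Σ(x−M)² = 76802.73; s = √(76802.73/10) = 87.637
Cutoffs: 676.545 ± 3·87.637 → [413.6, 939.5]
No RTs fall outside the cutoffs; all 11 retained. Mean = 7442/11 = 676.545

677 ms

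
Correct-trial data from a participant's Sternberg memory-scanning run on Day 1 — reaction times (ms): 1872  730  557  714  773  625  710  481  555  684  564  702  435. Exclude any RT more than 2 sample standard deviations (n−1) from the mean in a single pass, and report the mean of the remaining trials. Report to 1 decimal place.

n = 13, ΣRT = 9402, M = 723.231
Σ(x−M)² = 1557134.31; s = √(1557134.31/12) = 360.224
Cutoffs: 723.231 ± 2·360.224 → [2.8, 1443.7]
Outside: 1872 → excluded.
Retained (n=12): Σ = 7530, mean = 7530/12 = 627.500

627.5 ms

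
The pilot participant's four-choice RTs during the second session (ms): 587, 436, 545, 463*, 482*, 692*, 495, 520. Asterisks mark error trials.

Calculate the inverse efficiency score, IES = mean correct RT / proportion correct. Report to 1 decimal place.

826.6 ms

Correct trials (n=5): 587, 436, 545, 495, 520
Mean correct RT = 2583/5 = 516.6000 ms
Proportion correct = 5/8
IES = 516.6000 / (5/8) = 826.560 ms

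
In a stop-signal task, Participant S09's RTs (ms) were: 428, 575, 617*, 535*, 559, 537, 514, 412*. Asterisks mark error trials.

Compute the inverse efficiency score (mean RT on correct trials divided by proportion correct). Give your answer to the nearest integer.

Correct trials (n=5): 428, 575, 559, 537, 514
Mean correct RT = 2613/5 = 522.6000 ms
Proportion correct = 5/8
IES = 522.6000 / (5/8) = 836.160 ms

836 ms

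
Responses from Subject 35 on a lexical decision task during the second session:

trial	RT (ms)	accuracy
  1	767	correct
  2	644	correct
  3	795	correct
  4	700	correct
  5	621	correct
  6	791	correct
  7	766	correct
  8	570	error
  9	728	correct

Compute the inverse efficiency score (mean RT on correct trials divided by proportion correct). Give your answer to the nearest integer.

817 ms

Correct trials (n=8): 767, 644, 795, 700, 621, 791, 766, 728
Mean correct RT = 5812/8 = 726.5000 ms
Proportion correct = 8/9
IES = 726.5000 / (8/9) = 817.312 ms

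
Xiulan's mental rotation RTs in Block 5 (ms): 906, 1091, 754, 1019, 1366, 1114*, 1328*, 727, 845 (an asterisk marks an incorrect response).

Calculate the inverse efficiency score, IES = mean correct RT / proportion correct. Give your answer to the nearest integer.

1232 ms

Correct trials (n=7): 906, 1091, 754, 1019, 1366, 727, 845
Mean correct RT = 6708/7 = 958.2857 ms
Proportion correct = 7/9
IES = 958.2857 / (7/9) = 1232.082 ms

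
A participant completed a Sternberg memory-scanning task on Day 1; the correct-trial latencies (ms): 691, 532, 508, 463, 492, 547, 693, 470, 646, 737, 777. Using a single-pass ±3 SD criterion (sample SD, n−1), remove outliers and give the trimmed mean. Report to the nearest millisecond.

n = 11, ΣRT = 6556, M = 596.000
Σ(x−M)² = 132198.00; s = √(132198.00/10) = 114.977
Cutoffs: 596.000 ± 3·114.977 → [251.1, 940.9]
No RTs fall outside the cutoffs; all 11 retained. Mean = 6556/11 = 596.000

596 ms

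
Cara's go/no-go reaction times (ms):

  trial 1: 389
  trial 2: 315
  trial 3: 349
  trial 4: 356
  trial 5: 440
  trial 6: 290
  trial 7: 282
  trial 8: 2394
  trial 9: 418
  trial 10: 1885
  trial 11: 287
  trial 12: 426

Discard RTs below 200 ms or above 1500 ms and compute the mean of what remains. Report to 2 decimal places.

Excluded: 1885, 2394
Retained (n=10): Σ = 3552
Mean = 3552/10 = 355.2000

355.20 ms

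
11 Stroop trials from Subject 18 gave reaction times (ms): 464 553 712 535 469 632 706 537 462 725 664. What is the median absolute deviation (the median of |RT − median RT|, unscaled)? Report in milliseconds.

Sorted: 462, 464, 469, 535, 537, 553, 632, 664, 706, 712, 725 → median = 553
|x − 553|: 89, 0, 159, 18, 84, 79, 153, 16, 91, 172, 111
Sorted deviations: 0, 16, 18, 79, 84, 89, 91, 111, 153, 159, 172 → MAD = 89

89 ms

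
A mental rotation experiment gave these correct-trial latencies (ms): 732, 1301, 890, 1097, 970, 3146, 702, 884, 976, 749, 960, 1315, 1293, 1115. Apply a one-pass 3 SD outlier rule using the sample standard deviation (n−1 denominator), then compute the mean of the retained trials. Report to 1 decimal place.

998.8 ms

n = 14, ΣRT = 16130, M = 1152.143
Σ(x−M)² = 4831821.71; s = √(4831821.71/13) = 609.654
Cutoffs: 1152.143 ± 3·609.654 → [-676.8, 2981.1]
Outside: 3146 → excluded.
Retained (n=13): Σ = 12984, mean = 12984/13 = 998.769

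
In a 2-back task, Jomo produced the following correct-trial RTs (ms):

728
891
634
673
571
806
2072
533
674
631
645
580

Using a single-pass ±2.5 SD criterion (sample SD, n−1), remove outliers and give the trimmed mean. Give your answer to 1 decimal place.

n = 12, ΣRT = 9438, M = 786.500
Σ(x−M)² = 1913575.00; s = √(1913575.00/11) = 417.087
Cutoffs: 786.500 ± 2.5·417.087 → [-256.2, 1829.2]
Outside: 2072 → excluded.
Retained (n=11): Σ = 7366, mean = 7366/11 = 669.636

669.6 ms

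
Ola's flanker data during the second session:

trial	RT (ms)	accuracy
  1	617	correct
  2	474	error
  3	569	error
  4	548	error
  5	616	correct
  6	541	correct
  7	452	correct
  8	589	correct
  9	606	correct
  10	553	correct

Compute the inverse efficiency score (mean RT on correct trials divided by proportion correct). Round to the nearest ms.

Correct trials (n=7): 617, 616, 541, 452, 589, 606, 553
Mean correct RT = 3974/7 = 567.7143 ms
Proportion correct = 7/10
IES = 567.7143 / (7/10) = 811.020 ms

811 ms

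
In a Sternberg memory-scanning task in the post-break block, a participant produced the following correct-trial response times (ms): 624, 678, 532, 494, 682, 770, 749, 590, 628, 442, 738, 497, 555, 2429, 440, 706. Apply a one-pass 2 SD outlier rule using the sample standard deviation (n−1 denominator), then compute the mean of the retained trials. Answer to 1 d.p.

608.3 ms

n = 16, ΣRT = 11554, M = 722.125
Σ(x−M)² = 3281315.75; s = √(3281315.75/15) = 467.712
Cutoffs: 722.125 ± 2·467.712 → [-213.3, 1657.5]
Outside: 2429 → excluded.
Retained (n=15): Σ = 9125, mean = 9125/15 = 608.333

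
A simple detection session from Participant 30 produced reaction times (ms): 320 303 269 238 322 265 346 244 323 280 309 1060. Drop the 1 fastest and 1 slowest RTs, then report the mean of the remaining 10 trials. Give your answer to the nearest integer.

Sorted: 238, 244, 265, 269, 280, 303, 309, 320, 322, 323, 346, 1060
Drop lowest 1 (238) and highest 1 (1060)
Remaining (n=10): Σ = 2981, mean = 2981/10 = 298.100

298 ms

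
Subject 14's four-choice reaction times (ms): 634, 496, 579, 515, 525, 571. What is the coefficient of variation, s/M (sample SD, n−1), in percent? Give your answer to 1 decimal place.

9.2%

n = 6, Σ = 3320, M = 553.3333
Σ(x−M)² = 13037.333; s = √(13037.333/5) = 51.0634
CV = 51.0634 / 553.3333 = 0.09228 = 9.228%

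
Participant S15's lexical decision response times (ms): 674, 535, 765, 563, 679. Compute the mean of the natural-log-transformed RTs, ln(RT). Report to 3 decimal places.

6.458

ln(RT): 6.5132, 6.2823, 6.6399, 6.3333, 6.5206
Σ ln(RT) = 32.2893
Mean = 32.2893/5 = 6.45785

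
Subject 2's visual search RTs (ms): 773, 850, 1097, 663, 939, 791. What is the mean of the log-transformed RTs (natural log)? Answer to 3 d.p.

ln(RT): 6.6503, 6.7452, 7.0003, 6.4968, 6.8448, 6.6733
Σ ln(RT) = 40.4107
Mean = 40.4107/6 = 6.73512

6.735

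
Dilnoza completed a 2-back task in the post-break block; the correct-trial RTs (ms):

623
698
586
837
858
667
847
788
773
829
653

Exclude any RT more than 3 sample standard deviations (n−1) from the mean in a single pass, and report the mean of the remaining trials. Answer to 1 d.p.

741.7 ms

n = 11, ΣRT = 8159, M = 741.727
Σ(x−M)² = 98130.18; s = √(98130.18/10) = 99.061
Cutoffs: 741.727 ± 3·99.061 → [444.5, 1038.9]
No RTs fall outside the cutoffs; all 11 retained. Mean = 8159/11 = 741.727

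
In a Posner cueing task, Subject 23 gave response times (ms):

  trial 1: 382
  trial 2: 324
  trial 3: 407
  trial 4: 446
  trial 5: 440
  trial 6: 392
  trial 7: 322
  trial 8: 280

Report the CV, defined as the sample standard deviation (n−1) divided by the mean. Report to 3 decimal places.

n = 8, Σ = 2993, M = 374.1250
Σ(x−M)² = 25056.875; s = √(25056.875/7) = 59.8294
CV = 59.8294 / 374.1250 = 0.15992

0.160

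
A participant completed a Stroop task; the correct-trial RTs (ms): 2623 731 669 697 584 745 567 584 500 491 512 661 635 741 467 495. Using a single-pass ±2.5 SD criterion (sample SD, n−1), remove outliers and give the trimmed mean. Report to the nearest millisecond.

605 ms

n = 16, ΣRT = 11702, M = 731.375
Σ(x−M)² = 3953501.75; s = √(3953501.75/15) = 513.388
Cutoffs: 731.375 ± 2.5·513.388 → [-552.1, 2014.8]
Outside: 2623 → excluded.
Retained (n=15): Σ = 9079, mean = 9079/15 = 605.267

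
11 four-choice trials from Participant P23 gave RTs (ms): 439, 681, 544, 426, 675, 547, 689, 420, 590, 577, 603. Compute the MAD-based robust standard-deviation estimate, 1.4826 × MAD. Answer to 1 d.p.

145.3 ms

Sorted: 420, 426, 439, 544, 547, 577, 590, 603, 675, 681, 689 → median = 577
|x − 577| sorted: 0, 13, 26, 30, 33, 98, 104, 112, 138, 151, 157 → MAD = 98
Robust SD ≈ 1.4826 × 98 = 145.295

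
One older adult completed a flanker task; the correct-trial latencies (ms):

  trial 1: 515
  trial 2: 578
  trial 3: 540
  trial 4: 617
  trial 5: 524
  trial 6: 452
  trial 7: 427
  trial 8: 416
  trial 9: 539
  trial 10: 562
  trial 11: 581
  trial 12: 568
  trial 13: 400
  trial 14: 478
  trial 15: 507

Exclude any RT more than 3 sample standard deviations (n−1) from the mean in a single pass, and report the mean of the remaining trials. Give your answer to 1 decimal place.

513.6 ms

n = 15, ΣRT = 7704, M = 513.600
Σ(x−M)² = 61171.60; s = √(61171.60/14) = 66.101
Cutoffs: 513.600 ± 3·66.101 → [315.3, 711.9]
No RTs fall outside the cutoffs; all 15 retained. Mean = 7704/15 = 513.600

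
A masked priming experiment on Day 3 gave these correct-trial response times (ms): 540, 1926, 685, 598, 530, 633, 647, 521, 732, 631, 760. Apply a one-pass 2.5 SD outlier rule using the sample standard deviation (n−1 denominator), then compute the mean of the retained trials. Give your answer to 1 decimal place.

n = 11, ΣRT = 8203, M = 745.727
Σ(x−M)² = 1593928.18; s = √(1593928.18/10) = 399.240
Cutoffs: 745.727 ± 2.5·399.240 → [-252.4, 1743.8]
Outside: 1926 → excluded.
Retained (n=10): Σ = 6277, mean = 6277/10 = 627.700

627.7 ms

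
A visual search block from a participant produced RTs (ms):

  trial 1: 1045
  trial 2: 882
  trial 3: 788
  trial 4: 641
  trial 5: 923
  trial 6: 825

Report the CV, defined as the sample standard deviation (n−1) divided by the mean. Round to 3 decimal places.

0.160

n = 6, Σ = 5104, M = 850.6667
Σ(x−M)² = 92525.333; s = √(92525.333/5) = 136.0333
CV = 136.0333 / 850.6667 = 0.15991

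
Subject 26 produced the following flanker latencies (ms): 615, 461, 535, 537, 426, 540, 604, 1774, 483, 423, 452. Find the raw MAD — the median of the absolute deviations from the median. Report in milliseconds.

Sorted: 423, 426, 452, 461, 483, 535, 537, 540, 604, 615, 1774 → median = 535
|x − 535|: 80, 74, 0, 2, 109, 5, 69, 1239, 52, 112, 83
Sorted deviations: 0, 2, 5, 52, 69, 74, 80, 83, 109, 112, 1239 → MAD = 74

74 ms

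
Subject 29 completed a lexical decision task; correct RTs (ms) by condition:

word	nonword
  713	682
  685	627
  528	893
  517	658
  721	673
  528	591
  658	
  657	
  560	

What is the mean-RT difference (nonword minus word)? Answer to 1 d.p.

68.8 ms

M(word) = 5567/9 = 618.556
M(nonword) = 4124/6 = 687.333
Difference = 687.333 − 618.556 = 68.778 ms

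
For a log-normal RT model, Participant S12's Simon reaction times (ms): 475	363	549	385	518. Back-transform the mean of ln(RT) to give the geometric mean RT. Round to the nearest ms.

452 ms

ln(RT): 6.1633, 5.8944, 6.3081, 5.9532, 6.2500
Mean ln(RT) = 30.5690/5 = 6.11381
Geometric mean = exp(6.11381) = 452.06 ms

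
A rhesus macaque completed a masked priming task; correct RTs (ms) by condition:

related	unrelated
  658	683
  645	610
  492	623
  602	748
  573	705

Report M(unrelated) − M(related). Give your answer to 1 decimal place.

M(related) = 2970/5 = 594.000
M(unrelated) = 3369/5 = 673.800
Difference = 673.800 − 594.000 = 79.800 ms

79.8 ms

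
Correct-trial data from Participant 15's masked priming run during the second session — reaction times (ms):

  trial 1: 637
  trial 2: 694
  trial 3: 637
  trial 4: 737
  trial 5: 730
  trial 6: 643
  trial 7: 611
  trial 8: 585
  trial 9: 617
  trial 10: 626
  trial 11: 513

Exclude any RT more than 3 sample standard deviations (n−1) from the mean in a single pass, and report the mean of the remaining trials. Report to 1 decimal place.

639.1 ms

n = 11, ΣRT = 7030, M = 639.091
Σ(x−M)² = 41162.91; s = √(41162.91/10) = 64.158
Cutoffs: 639.091 ± 3·64.158 → [446.6, 831.6]
No RTs fall outside the cutoffs; all 11 retained. Mean = 7030/11 = 639.091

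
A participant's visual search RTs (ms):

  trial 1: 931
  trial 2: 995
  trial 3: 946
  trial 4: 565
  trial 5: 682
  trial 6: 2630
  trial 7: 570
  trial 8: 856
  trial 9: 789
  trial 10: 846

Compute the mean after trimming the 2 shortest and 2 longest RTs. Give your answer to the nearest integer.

842 ms

Sorted: 565, 570, 682, 789, 846, 856, 931, 946, 995, 2630
Drop lowest 2 (565, 570) and highest 2 (995, 2630)
Remaining (n=6): Σ = 5050, mean = 5050/6 = 841.667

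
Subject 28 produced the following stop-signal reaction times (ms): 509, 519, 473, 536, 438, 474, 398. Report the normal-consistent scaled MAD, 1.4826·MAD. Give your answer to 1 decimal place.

53.4 ms

Sorted: 398, 438, 473, 474, 509, 519, 536 → median = 474
|x − 474| sorted: 0, 1, 35, 36, 45, 62, 76 → MAD = 36
Robust SD ≈ 1.4826 × 36 = 53.374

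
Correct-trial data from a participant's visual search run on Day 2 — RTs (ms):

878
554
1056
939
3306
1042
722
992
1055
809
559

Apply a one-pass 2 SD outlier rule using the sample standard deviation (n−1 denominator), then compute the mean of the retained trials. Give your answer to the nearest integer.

861 ms

n = 11, ΣRT = 11912, M = 1082.909
Σ(x−M)² = 5775778.91; s = √(5775778.91/10) = 759.985
Cutoffs: 1082.909 ± 2·759.985 → [-437.1, 2602.9]
Outside: 3306 → excluded.
Retained (n=10): Σ = 8606, mean = 8606/10 = 860.600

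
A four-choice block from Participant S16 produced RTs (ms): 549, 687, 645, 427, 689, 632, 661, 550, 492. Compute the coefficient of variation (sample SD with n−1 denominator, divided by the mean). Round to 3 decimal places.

n = 9, Σ = 5332, M = 592.4444
Σ(x−M)² = 68440.222; s = √(68440.222/8) = 92.4934
CV = 92.4934 / 592.4444 = 0.15612

0.156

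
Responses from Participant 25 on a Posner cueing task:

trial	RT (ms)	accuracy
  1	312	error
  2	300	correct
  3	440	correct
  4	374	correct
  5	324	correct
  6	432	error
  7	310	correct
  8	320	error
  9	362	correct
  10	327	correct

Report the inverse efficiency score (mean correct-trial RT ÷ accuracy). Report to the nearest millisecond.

Correct trials (n=7): 300, 440, 374, 324, 310, 362, 327
Mean correct RT = 2437/7 = 348.1429 ms
Proportion correct = 7/10
IES = 348.1429 / (7/10) = 497.347 ms

497 ms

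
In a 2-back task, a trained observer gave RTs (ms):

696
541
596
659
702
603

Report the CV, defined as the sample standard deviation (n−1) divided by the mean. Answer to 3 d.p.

n = 6, Σ = 3797, M = 632.8333
Σ(x−M)² = 20138.833; s = √(20138.833/5) = 63.4647
CV = 63.4647 / 632.8333 = 0.10029

0.100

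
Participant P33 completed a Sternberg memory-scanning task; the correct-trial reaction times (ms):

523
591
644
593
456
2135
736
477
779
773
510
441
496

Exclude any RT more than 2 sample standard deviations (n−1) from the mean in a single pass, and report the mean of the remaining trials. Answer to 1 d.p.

584.9 ms

n = 13, ΣRT = 9154, M = 704.154
Σ(x−M)² = 2383723.69; s = √(2383723.69/12) = 445.695
Cutoffs: 704.154 ± 2·445.695 → [-187.2, 1595.5]
Outside: 2135 → excluded.
Retained (n=12): Σ = 7019, mean = 7019/12 = 584.917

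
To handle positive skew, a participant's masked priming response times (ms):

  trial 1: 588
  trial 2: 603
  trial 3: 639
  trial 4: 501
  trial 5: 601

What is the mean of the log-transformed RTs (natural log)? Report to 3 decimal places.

ln(RT): 6.3767, 6.4019, 6.4599, 6.2166, 6.3986
Σ ln(RT) = 31.8537
Mean = 31.8537/5 = 6.37075

6.371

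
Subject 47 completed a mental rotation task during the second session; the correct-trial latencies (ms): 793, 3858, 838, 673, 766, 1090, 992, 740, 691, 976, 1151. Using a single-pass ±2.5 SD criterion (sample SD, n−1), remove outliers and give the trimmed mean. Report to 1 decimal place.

n = 11, ΣRT = 12568, M = 1142.545
Σ(x−M)² = 8370052.73; s = √(8370052.73/10) = 914.880
Cutoffs: 1142.545 ± 2.5·914.880 → [-1144.7, 3429.7]
Outside: 3858 → excluded.
Retained (n=10): Σ = 8710, mean = 8710/10 = 871.000

871.0 ms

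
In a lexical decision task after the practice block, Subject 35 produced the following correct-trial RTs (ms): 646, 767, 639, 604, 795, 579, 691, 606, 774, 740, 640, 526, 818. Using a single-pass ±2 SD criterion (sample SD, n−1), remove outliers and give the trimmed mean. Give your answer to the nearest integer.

n = 13, ΣRT = 8825, M = 678.846
Σ(x−M)² = 101983.69; s = √(101983.69/12) = 92.188
Cutoffs: 678.846 ± 2·92.188 → [494.5, 863.2]
No RTs fall outside the cutoffs; all 13 retained. Mean = 8825/13 = 678.846

679 ms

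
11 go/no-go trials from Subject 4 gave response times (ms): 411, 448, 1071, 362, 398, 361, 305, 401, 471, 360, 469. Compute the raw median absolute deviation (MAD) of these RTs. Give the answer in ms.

Sorted: 305, 360, 361, 362, 398, 401, 411, 448, 469, 471, 1071 → median = 401
|x − 401|: 10, 47, 670, 39, 3, 40, 96, 0, 70, 41, 68
Sorted deviations: 0, 3, 10, 39, 40, 41, 47, 68, 70, 96, 670 → MAD = 41

41 ms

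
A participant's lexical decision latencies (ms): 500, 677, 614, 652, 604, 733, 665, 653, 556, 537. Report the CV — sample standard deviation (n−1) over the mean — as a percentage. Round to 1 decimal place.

n = 10, Σ = 6191, M = 619.1000
Σ(x−M)² = 45824.900; s = √(45824.900/9) = 71.3558
CV = 71.3558 / 619.1000 = 0.11526 = 11.526%

11.5%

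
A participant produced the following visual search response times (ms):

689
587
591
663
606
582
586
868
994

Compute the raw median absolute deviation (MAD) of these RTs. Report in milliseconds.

24 ms

Sorted: 582, 586, 587, 591, 606, 663, 689, 868, 994 → median = 606
|x − 606|: 83, 19, 15, 57, 0, 24, 20, 262, 388
Sorted deviations: 0, 15, 19, 20, 24, 57, 83, 262, 388 → MAD = 24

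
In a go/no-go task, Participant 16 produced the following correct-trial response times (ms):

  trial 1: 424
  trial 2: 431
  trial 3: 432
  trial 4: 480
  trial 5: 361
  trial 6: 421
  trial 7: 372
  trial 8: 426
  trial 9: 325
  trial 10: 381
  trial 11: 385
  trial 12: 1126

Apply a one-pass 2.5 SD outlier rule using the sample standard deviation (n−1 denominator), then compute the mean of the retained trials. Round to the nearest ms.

n = 12, ΣRT = 5564, M = 463.667
Σ(x−M)² = 497028.67; s = √(497028.67/11) = 212.566
Cutoffs: 463.667 ± 2.5·212.566 → [-67.7, 995.1]
Outside: 1126 → excluded.
Retained (n=11): Σ = 4438, mean = 4438/11 = 403.455

403 ms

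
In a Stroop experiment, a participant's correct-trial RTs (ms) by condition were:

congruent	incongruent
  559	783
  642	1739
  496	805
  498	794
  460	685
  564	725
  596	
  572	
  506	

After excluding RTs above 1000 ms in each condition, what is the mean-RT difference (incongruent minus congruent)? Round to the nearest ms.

incongruent: exclude 1739
M(congruent) = 4893/9 = 543.667
M(incongruent) = 3792/5 = 758.400
Difference = 758.400 − 543.667 = 214.733 ms

215 ms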